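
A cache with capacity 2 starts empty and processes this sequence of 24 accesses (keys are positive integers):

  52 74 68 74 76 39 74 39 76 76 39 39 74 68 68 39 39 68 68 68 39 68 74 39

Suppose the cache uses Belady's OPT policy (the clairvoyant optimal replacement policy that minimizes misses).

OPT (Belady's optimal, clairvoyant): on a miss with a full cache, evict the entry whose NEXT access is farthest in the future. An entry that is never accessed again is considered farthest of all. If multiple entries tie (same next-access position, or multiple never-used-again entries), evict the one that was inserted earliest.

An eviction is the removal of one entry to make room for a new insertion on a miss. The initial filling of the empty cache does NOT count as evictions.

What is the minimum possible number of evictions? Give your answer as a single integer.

Answer: 7

Derivation:
OPT (Belady) simulation (capacity=2):
  1. access 52: MISS. Cache: [52]
  2. access 74: MISS. Cache: [52 74]
  3. access 68: MISS, evict 52 (next use: never). Cache: [74 68]
  4. access 74: HIT. Next use of 74: step 7. Cache: [74 68]
  5. access 76: MISS, evict 68 (next use: step 14). Cache: [74 76]
  6. access 39: MISS, evict 76 (next use: step 9). Cache: [74 39]
  7. access 74: HIT. Next use of 74: step 13. Cache: [74 39]
  8. access 39: HIT. Next use of 39: step 11. Cache: [74 39]
  9. access 76: MISS, evict 74 (next use: step 13). Cache: [39 76]
  10. access 76: HIT. Next use of 76: never. Cache: [39 76]
  11. access 39: HIT. Next use of 39: step 12. Cache: [39 76]
  12. access 39: HIT. Next use of 39: step 16. Cache: [39 76]
  13. access 74: MISS, evict 76 (next use: never). Cache: [39 74]
  14. access 68: MISS, evict 74 (next use: step 23). Cache: [39 68]
  15. access 68: HIT. Next use of 68: step 18. Cache: [39 68]
  16. access 39: HIT. Next use of 39: step 17. Cache: [39 68]
  17. access 39: HIT. Next use of 39: step 21. Cache: [39 68]
  18. access 68: HIT. Next use of 68: step 19. Cache: [39 68]
  19. access 68: HIT. Next use of 68: step 20. Cache: [39 68]
  20. access 68: HIT. Next use of 68: step 22. Cache: [39 68]
  21. access 39: HIT. Next use of 39: step 24. Cache: [39 68]
  22. access 68: HIT. Next use of 68: never. Cache: [39 68]
  23. access 74: MISS, evict 68 (next use: never). Cache: [39 74]
  24. access 39: HIT. Next use of 39: never. Cache: [39 74]
Total: 15 hits, 9 misses, 7 evictions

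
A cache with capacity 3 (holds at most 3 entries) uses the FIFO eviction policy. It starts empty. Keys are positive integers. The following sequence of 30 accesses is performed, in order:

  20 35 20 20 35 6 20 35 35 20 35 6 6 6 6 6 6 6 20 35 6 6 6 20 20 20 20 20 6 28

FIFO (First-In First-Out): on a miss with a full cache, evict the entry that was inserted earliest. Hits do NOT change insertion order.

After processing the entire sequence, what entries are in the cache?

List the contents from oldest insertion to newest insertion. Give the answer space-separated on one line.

Answer: 35 6 28

Derivation:
FIFO simulation (capacity=3):
  1. access 20: MISS. Cache (old->new): [20]
  2. access 35: MISS. Cache (old->new): [20 35]
  3. access 20: HIT. Cache (old->new): [20 35]
  4. access 20: HIT. Cache (old->new): [20 35]
  5. access 35: HIT. Cache (old->new): [20 35]
  6. access 6: MISS. Cache (old->new): [20 35 6]
  7. access 20: HIT. Cache (old->new): [20 35 6]
  8. access 35: HIT. Cache (old->new): [20 35 6]
  9. access 35: HIT. Cache (old->new): [20 35 6]
  10. access 20: HIT. Cache (old->new): [20 35 6]
  11. access 35: HIT. Cache (old->new): [20 35 6]
  12. access 6: HIT. Cache (old->new): [20 35 6]
  13. access 6: HIT. Cache (old->new): [20 35 6]
  14. access 6: HIT. Cache (old->new): [20 35 6]
  15. access 6: HIT. Cache (old->new): [20 35 6]
  16. access 6: HIT. Cache (old->new): [20 35 6]
  17. access 6: HIT. Cache (old->new): [20 35 6]
  18. access 6: HIT. Cache (old->new): [20 35 6]
  19. access 20: HIT. Cache (old->new): [20 35 6]
  20. access 35: HIT. Cache (old->new): [20 35 6]
  21. access 6: HIT. Cache (old->new): [20 35 6]
  22. access 6: HIT. Cache (old->new): [20 35 6]
  23. access 6: HIT. Cache (old->new): [20 35 6]
  24. access 20: HIT. Cache (old->new): [20 35 6]
  25. access 20: HIT. Cache (old->new): [20 35 6]
  26. access 20: HIT. Cache (old->new): [20 35 6]
  27. access 20: HIT. Cache (old->new): [20 35 6]
  28. access 20: HIT. Cache (old->new): [20 35 6]
  29. access 6: HIT. Cache (old->new): [20 35 6]
  30. access 28: MISS, evict 20. Cache (old->new): [35 6 28]
Total: 26 hits, 4 misses, 1 evictions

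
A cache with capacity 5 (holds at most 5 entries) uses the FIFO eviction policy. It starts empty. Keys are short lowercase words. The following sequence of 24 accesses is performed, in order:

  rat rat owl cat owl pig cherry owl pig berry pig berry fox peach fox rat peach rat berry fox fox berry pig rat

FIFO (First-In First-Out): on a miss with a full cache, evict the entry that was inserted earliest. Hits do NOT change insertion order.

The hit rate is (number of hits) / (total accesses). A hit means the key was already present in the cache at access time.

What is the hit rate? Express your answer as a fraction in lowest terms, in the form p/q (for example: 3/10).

FIFO simulation (capacity=5):
  1. access rat: MISS. Cache (old->new): [rat]
  2. access rat: HIT. Cache (old->new): [rat]
  3. access owl: MISS. Cache (old->new): [rat owl]
  4. access cat: MISS. Cache (old->new): [rat owl cat]
  5. access owl: HIT. Cache (old->new): [rat owl cat]
  6. access pig: MISS. Cache (old->new): [rat owl cat pig]
  7. access cherry: MISS. Cache (old->new): [rat owl cat pig cherry]
  8. access owl: HIT. Cache (old->new): [rat owl cat pig cherry]
  9. access pig: HIT. Cache (old->new): [rat owl cat pig cherry]
  10. access berry: MISS, evict rat. Cache (old->new): [owl cat pig cherry berry]
  11. access pig: HIT. Cache (old->new): [owl cat pig cherry berry]
  12. access berry: HIT. Cache (old->new): [owl cat pig cherry berry]
  13. access fox: MISS, evict owl. Cache (old->new): [cat pig cherry berry fox]
  14. access peach: MISS, evict cat. Cache (old->new): [pig cherry berry fox peach]
  15. access fox: HIT. Cache (old->new): [pig cherry berry fox peach]
  16. access rat: MISS, evict pig. Cache (old->new): [cherry berry fox peach rat]
  17. access peach: HIT. Cache (old->new): [cherry berry fox peach rat]
  18. access rat: HIT. Cache (old->new): [cherry berry fox peach rat]
  19. access berry: HIT. Cache (old->new): [cherry berry fox peach rat]
  20. access fox: HIT. Cache (old->new): [cherry berry fox peach rat]
  21. access fox: HIT. Cache (old->new): [cherry berry fox peach rat]
  22. access berry: HIT. Cache (old->new): [cherry berry fox peach rat]
  23. access pig: MISS, evict cherry. Cache (old->new): [berry fox peach rat pig]
  24. access rat: HIT. Cache (old->new): [berry fox peach rat pig]
Total: 14 hits, 10 misses, 5 evictions

Hit rate = 14/24 = 7/12

Answer: 7/12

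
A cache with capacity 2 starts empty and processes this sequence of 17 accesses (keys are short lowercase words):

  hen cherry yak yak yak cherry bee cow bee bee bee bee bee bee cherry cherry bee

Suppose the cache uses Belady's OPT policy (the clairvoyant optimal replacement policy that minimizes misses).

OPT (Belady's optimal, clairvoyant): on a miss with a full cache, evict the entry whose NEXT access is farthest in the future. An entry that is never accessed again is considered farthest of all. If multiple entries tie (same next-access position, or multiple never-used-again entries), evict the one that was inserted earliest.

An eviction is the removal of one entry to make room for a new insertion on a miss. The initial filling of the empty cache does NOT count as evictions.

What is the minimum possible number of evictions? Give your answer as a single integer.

OPT (Belady) simulation (capacity=2):
  1. access hen: MISS. Cache: [hen]
  2. access cherry: MISS. Cache: [hen cherry]
  3. access yak: MISS, evict hen (next use: never). Cache: [cherry yak]
  4. access yak: HIT. Next use of yak: step 5. Cache: [cherry yak]
  5. access yak: HIT. Next use of yak: never. Cache: [cherry yak]
  6. access cherry: HIT. Next use of cherry: step 15. Cache: [cherry yak]
  7. access bee: MISS, evict yak (next use: never). Cache: [cherry bee]
  8. access cow: MISS, evict cherry (next use: step 15). Cache: [bee cow]
  9. access bee: HIT. Next use of bee: step 10. Cache: [bee cow]
  10. access bee: HIT. Next use of bee: step 11. Cache: [bee cow]
  11. access bee: HIT. Next use of bee: step 12. Cache: [bee cow]
  12. access bee: HIT. Next use of bee: step 13. Cache: [bee cow]
  13. access bee: HIT. Next use of bee: step 14. Cache: [bee cow]
  14. access bee: HIT. Next use of bee: step 17. Cache: [bee cow]
  15. access cherry: MISS, evict cow (next use: never). Cache: [bee cherry]
  16. access cherry: HIT. Next use of cherry: never. Cache: [bee cherry]
  17. access bee: HIT. Next use of bee: never. Cache: [bee cherry]
Total: 11 hits, 6 misses, 4 evictions

Answer: 4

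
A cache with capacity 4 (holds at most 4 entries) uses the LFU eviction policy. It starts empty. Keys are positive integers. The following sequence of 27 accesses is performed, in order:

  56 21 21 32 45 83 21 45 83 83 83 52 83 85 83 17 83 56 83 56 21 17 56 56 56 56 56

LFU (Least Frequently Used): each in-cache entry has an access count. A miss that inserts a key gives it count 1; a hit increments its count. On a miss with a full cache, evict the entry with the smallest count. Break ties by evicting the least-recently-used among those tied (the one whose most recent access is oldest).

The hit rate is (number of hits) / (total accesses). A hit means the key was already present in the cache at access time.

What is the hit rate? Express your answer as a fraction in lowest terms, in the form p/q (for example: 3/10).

LFU simulation (capacity=4):
  1. access 56: MISS. Cache: [56(c=1)]
  2. access 21: MISS. Cache: [56(c=1) 21(c=1)]
  3. access 21: HIT, count now 2. Cache: [56(c=1) 21(c=2)]
  4. access 32: MISS. Cache: [56(c=1) 32(c=1) 21(c=2)]
  5. access 45: MISS. Cache: [56(c=1) 32(c=1) 45(c=1) 21(c=2)]
  6. access 83: MISS, evict 56(c=1). Cache: [32(c=1) 45(c=1) 83(c=1) 21(c=2)]
  7. access 21: HIT, count now 3. Cache: [32(c=1) 45(c=1) 83(c=1) 21(c=3)]
  8. access 45: HIT, count now 2. Cache: [32(c=1) 83(c=1) 45(c=2) 21(c=3)]
  9. access 83: HIT, count now 2. Cache: [32(c=1) 45(c=2) 83(c=2) 21(c=3)]
  10. access 83: HIT, count now 3. Cache: [32(c=1) 45(c=2) 21(c=3) 83(c=3)]
  11. access 83: HIT, count now 4. Cache: [32(c=1) 45(c=2) 21(c=3) 83(c=4)]
  12. access 52: MISS, evict 32(c=1). Cache: [52(c=1) 45(c=2) 21(c=3) 83(c=4)]
  13. access 83: HIT, count now 5. Cache: [52(c=1) 45(c=2) 21(c=3) 83(c=5)]
  14. access 85: MISS, evict 52(c=1). Cache: [85(c=1) 45(c=2) 21(c=3) 83(c=5)]
  15. access 83: HIT, count now 6. Cache: [85(c=1) 45(c=2) 21(c=3) 83(c=6)]
  16. access 17: MISS, evict 85(c=1). Cache: [17(c=1) 45(c=2) 21(c=3) 83(c=6)]
  17. access 83: HIT, count now 7. Cache: [17(c=1) 45(c=2) 21(c=3) 83(c=7)]
  18. access 56: MISS, evict 17(c=1). Cache: [56(c=1) 45(c=2) 21(c=3) 83(c=7)]
  19. access 83: HIT, count now 8. Cache: [56(c=1) 45(c=2) 21(c=3) 83(c=8)]
  20. access 56: HIT, count now 2. Cache: [45(c=2) 56(c=2) 21(c=3) 83(c=8)]
  21. access 21: HIT, count now 4. Cache: [45(c=2) 56(c=2) 21(c=4) 83(c=8)]
  22. access 17: MISS, evict 45(c=2). Cache: [17(c=1) 56(c=2) 21(c=4) 83(c=8)]
  23. access 56: HIT, count now 3. Cache: [17(c=1) 56(c=3) 21(c=4) 83(c=8)]
  24. access 56: HIT, count now 4. Cache: [17(c=1) 21(c=4) 56(c=4) 83(c=8)]
  25. access 56: HIT, count now 5. Cache: [17(c=1) 21(c=4) 56(c=5) 83(c=8)]
  26. access 56: HIT, count now 6. Cache: [17(c=1) 21(c=4) 56(c=6) 83(c=8)]
  27. access 56: HIT, count now 7. Cache: [17(c=1) 21(c=4) 56(c=7) 83(c=8)]
Total: 17 hits, 10 misses, 6 evictions

Hit rate = 17/27

Answer: 17/27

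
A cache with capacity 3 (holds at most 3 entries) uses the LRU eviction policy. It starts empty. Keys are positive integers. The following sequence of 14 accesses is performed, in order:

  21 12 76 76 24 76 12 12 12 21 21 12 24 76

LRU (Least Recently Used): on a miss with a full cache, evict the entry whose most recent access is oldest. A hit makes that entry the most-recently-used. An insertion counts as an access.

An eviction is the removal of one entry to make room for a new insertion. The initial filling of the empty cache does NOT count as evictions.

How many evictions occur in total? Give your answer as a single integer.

Answer: 4

Derivation:
LRU simulation (capacity=3):
  1. access 21: MISS. Cache (LRU->MRU): [21]
  2. access 12: MISS. Cache (LRU->MRU): [21 12]
  3. access 76: MISS. Cache (LRU->MRU): [21 12 76]
  4. access 76: HIT. Cache (LRU->MRU): [21 12 76]
  5. access 24: MISS, evict 21. Cache (LRU->MRU): [12 76 24]
  6. access 76: HIT. Cache (LRU->MRU): [12 24 76]
  7. access 12: HIT. Cache (LRU->MRU): [24 76 12]
  8. access 12: HIT. Cache (LRU->MRU): [24 76 12]
  9. access 12: HIT. Cache (LRU->MRU): [24 76 12]
  10. access 21: MISS, evict 24. Cache (LRU->MRU): [76 12 21]
  11. access 21: HIT. Cache (LRU->MRU): [76 12 21]
  12. access 12: HIT. Cache (LRU->MRU): [76 21 12]
  13. access 24: MISS, evict 76. Cache (LRU->MRU): [21 12 24]
  14. access 76: MISS, evict 21. Cache (LRU->MRU): [12 24 76]
Total: 7 hits, 7 misses, 4 evictions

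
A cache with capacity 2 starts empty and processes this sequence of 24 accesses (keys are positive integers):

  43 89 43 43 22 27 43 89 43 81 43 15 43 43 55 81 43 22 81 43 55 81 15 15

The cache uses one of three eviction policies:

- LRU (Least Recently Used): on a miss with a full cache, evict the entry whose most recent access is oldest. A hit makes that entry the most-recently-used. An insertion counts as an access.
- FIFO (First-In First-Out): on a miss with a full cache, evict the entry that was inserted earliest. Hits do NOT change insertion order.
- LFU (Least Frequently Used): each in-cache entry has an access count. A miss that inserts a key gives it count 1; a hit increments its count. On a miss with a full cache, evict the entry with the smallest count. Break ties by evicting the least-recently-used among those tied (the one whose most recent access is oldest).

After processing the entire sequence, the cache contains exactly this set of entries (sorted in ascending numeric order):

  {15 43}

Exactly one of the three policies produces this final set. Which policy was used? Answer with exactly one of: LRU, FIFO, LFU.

Answer: LFU

Derivation:
Simulating under each policy and comparing final sets:
  LRU: final set = {15 81} -> differs
  FIFO: final set = {15 81} -> differs
  LFU: final set = {15 43} -> MATCHES target
Only LFU produces the target set.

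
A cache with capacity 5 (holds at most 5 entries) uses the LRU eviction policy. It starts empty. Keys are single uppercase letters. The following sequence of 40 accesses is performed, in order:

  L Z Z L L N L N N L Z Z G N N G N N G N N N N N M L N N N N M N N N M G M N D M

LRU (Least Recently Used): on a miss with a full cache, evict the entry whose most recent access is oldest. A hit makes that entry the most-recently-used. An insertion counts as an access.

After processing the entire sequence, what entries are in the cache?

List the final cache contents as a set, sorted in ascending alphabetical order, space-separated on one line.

LRU simulation (capacity=5):
  1. access L: MISS. Cache (LRU->MRU): [L]
  2. access Z: MISS. Cache (LRU->MRU): [L Z]
  3. access Z: HIT. Cache (LRU->MRU): [L Z]
  4. access L: HIT. Cache (LRU->MRU): [Z L]
  5. access L: HIT. Cache (LRU->MRU): [Z L]
  6. access N: MISS. Cache (LRU->MRU): [Z L N]
  7. access L: HIT. Cache (LRU->MRU): [Z N L]
  8. access N: HIT. Cache (LRU->MRU): [Z L N]
  9. access N: HIT. Cache (LRU->MRU): [Z L N]
  10. access L: HIT. Cache (LRU->MRU): [Z N L]
  11. access Z: HIT. Cache (LRU->MRU): [N L Z]
  12. access Z: HIT. Cache (LRU->MRU): [N L Z]
  13. access G: MISS. Cache (LRU->MRU): [N L Z G]
  14. access N: HIT. Cache (LRU->MRU): [L Z G N]
  15. access N: HIT. Cache (LRU->MRU): [L Z G N]
  16. access G: HIT. Cache (LRU->MRU): [L Z N G]
  17. access N: HIT. Cache (LRU->MRU): [L Z G N]
  18. access N: HIT. Cache (LRU->MRU): [L Z G N]
  19. access G: HIT. Cache (LRU->MRU): [L Z N G]
  20. access N: HIT. Cache (LRU->MRU): [L Z G N]
  21. access N: HIT. Cache (LRU->MRU): [L Z G N]
  22. access N: HIT. Cache (LRU->MRU): [L Z G N]
  23. access N: HIT. Cache (LRU->MRU): [L Z G N]
  24. access N: HIT. Cache (LRU->MRU): [L Z G N]
  25. access M: MISS. Cache (LRU->MRU): [L Z G N M]
  26. access L: HIT. Cache (LRU->MRU): [Z G N M L]
  27. access N: HIT. Cache (LRU->MRU): [Z G M L N]
  28. access N: HIT. Cache (LRU->MRU): [Z G M L N]
  29. access N: HIT. Cache (LRU->MRU): [Z G M L N]
  30. access N: HIT. Cache (LRU->MRU): [Z G M L N]
  31. access M: HIT. Cache (LRU->MRU): [Z G L N M]
  32. access N: HIT. Cache (LRU->MRU): [Z G L M N]
  33. access N: HIT. Cache (LRU->MRU): [Z G L M N]
  34. access N: HIT. Cache (LRU->MRU): [Z G L M N]
  35. access M: HIT. Cache (LRU->MRU): [Z G L N M]
  36. access G: HIT. Cache (LRU->MRU): [Z L N M G]
  37. access M: HIT. Cache (LRU->MRU): [Z L N G M]
  38. access N: HIT. Cache (LRU->MRU): [Z L G M N]
  39. access D: MISS, evict Z. Cache (LRU->MRU): [L G M N D]
  40. access M: HIT. Cache (LRU->MRU): [L G N D M]
Total: 34 hits, 6 misses, 1 evictions

Answer: D G L M N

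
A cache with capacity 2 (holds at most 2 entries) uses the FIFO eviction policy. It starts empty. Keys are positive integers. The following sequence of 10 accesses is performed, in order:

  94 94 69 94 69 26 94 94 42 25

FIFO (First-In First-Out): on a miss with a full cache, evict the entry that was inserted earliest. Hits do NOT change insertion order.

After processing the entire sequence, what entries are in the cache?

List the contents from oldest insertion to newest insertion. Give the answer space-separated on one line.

Answer: 42 25

Derivation:
FIFO simulation (capacity=2):
  1. access 94: MISS. Cache (old->new): [94]
  2. access 94: HIT. Cache (old->new): [94]
  3. access 69: MISS. Cache (old->new): [94 69]
  4. access 94: HIT. Cache (old->new): [94 69]
  5. access 69: HIT. Cache (old->new): [94 69]
  6. access 26: MISS, evict 94. Cache (old->new): [69 26]
  7. access 94: MISS, evict 69. Cache (old->new): [26 94]
  8. access 94: HIT. Cache (old->new): [26 94]
  9. access 42: MISS, evict 26. Cache (old->new): [94 42]
  10. access 25: MISS, evict 94. Cache (old->new): [42 25]
Total: 4 hits, 6 misses, 4 evictions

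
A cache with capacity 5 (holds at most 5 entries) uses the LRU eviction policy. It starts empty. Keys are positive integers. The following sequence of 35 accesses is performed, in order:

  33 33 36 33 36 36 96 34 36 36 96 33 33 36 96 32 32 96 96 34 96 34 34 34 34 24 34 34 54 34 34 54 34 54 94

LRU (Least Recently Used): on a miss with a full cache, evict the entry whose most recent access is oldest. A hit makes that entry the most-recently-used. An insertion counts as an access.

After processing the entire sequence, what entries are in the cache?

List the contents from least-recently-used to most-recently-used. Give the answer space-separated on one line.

LRU simulation (capacity=5):
  1. access 33: MISS. Cache (LRU->MRU): [33]
  2. access 33: HIT. Cache (LRU->MRU): [33]
  3. access 36: MISS. Cache (LRU->MRU): [33 36]
  4. access 33: HIT. Cache (LRU->MRU): [36 33]
  5. access 36: HIT. Cache (LRU->MRU): [33 36]
  6. access 36: HIT. Cache (LRU->MRU): [33 36]
  7. access 96: MISS. Cache (LRU->MRU): [33 36 96]
  8. access 34: MISS. Cache (LRU->MRU): [33 36 96 34]
  9. access 36: HIT. Cache (LRU->MRU): [33 96 34 36]
  10. access 36: HIT. Cache (LRU->MRU): [33 96 34 36]
  11. access 96: HIT. Cache (LRU->MRU): [33 34 36 96]
  12. access 33: HIT. Cache (LRU->MRU): [34 36 96 33]
  13. access 33: HIT. Cache (LRU->MRU): [34 36 96 33]
  14. access 36: HIT. Cache (LRU->MRU): [34 96 33 36]
  15. access 96: HIT. Cache (LRU->MRU): [34 33 36 96]
  16. access 32: MISS. Cache (LRU->MRU): [34 33 36 96 32]
  17. access 32: HIT. Cache (LRU->MRU): [34 33 36 96 32]
  18. access 96: HIT. Cache (LRU->MRU): [34 33 36 32 96]
  19. access 96: HIT. Cache (LRU->MRU): [34 33 36 32 96]
  20. access 34: HIT. Cache (LRU->MRU): [33 36 32 96 34]
  21. access 96: HIT. Cache (LRU->MRU): [33 36 32 34 96]
  22. access 34: HIT. Cache (LRU->MRU): [33 36 32 96 34]
  23. access 34: HIT. Cache (LRU->MRU): [33 36 32 96 34]
  24. access 34: HIT. Cache (LRU->MRU): [33 36 32 96 34]
  25. access 34: HIT. Cache (LRU->MRU): [33 36 32 96 34]
  26. access 24: MISS, evict 33. Cache (LRU->MRU): [36 32 96 34 24]
  27. access 34: HIT. Cache (LRU->MRU): [36 32 96 24 34]
  28. access 34: HIT. Cache (LRU->MRU): [36 32 96 24 34]
  29. access 54: MISS, evict 36. Cache (LRU->MRU): [32 96 24 34 54]
  30. access 34: HIT. Cache (LRU->MRU): [32 96 24 54 34]
  31. access 34: HIT. Cache (LRU->MRU): [32 96 24 54 34]
  32. access 54: HIT. Cache (LRU->MRU): [32 96 24 34 54]
  33. access 34: HIT. Cache (LRU->MRU): [32 96 24 54 34]
  34. access 54: HIT. Cache (LRU->MRU): [32 96 24 34 54]
  35. access 94: MISS, evict 32. Cache (LRU->MRU): [96 24 34 54 94]
Total: 27 hits, 8 misses, 3 evictions

Answer: 96 24 34 54 94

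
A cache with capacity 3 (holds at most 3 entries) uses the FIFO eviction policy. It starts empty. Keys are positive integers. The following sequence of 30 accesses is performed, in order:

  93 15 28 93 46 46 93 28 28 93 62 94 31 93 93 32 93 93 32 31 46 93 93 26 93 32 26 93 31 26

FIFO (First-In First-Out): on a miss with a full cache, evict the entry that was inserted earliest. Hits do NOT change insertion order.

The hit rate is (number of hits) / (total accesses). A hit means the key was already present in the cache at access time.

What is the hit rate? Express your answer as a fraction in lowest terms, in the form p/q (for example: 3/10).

Answer: 7/15

Derivation:
FIFO simulation (capacity=3):
  1. access 93: MISS. Cache (old->new): [93]
  2. access 15: MISS. Cache (old->new): [93 15]
  3. access 28: MISS. Cache (old->new): [93 15 28]
  4. access 93: HIT. Cache (old->new): [93 15 28]
  5. access 46: MISS, evict 93. Cache (old->new): [15 28 46]
  6. access 46: HIT. Cache (old->new): [15 28 46]
  7. access 93: MISS, evict 15. Cache (old->new): [28 46 93]
  8. access 28: HIT. Cache (old->new): [28 46 93]
  9. access 28: HIT. Cache (old->new): [28 46 93]
  10. access 93: HIT. Cache (old->new): [28 46 93]
  11. access 62: MISS, evict 28. Cache (old->new): [46 93 62]
  12. access 94: MISS, evict 46. Cache (old->new): [93 62 94]
  13. access 31: MISS, evict 93. Cache (old->new): [62 94 31]
  14. access 93: MISS, evict 62. Cache (old->new): [94 31 93]
  15. access 93: HIT. Cache (old->new): [94 31 93]
  16. access 32: MISS, evict 94. Cache (old->new): [31 93 32]
  17. access 93: HIT. Cache (old->new): [31 93 32]
  18. access 93: HIT. Cache (old->new): [31 93 32]
  19. access 32: HIT. Cache (old->new): [31 93 32]
  20. access 31: HIT. Cache (old->new): [31 93 32]
  21. access 46: MISS, evict 31. Cache (old->new): [93 32 46]
  22. access 93: HIT. Cache (old->new): [93 32 46]
  23. access 93: HIT. Cache (old->new): [93 32 46]
  24. access 26: MISS, evict 93. Cache (old->new): [32 46 26]
  25. access 93: MISS, evict 32. Cache (old->new): [46 26 93]
  26. access 32: MISS, evict 46. Cache (old->new): [26 93 32]
  27. access 26: HIT. Cache (old->new): [26 93 32]
  28. access 93: HIT. Cache (old->new): [26 93 32]
  29. access 31: MISS, evict 26. Cache (old->new): [93 32 31]
  30. access 26: MISS, evict 93. Cache (old->new): [32 31 26]
Total: 14 hits, 16 misses, 13 evictions

Hit rate = 14/30 = 7/15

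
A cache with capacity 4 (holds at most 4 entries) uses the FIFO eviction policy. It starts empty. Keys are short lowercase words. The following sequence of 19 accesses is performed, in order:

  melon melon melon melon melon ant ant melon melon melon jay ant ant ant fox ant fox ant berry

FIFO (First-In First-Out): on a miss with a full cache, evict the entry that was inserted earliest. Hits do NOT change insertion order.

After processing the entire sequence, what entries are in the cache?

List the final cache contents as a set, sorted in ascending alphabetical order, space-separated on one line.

Answer: ant berry fox jay

Derivation:
FIFO simulation (capacity=4):
  1. access melon: MISS. Cache (old->new): [melon]
  2. access melon: HIT. Cache (old->new): [melon]
  3. access melon: HIT. Cache (old->new): [melon]
  4. access melon: HIT. Cache (old->new): [melon]
  5. access melon: HIT. Cache (old->new): [melon]
  6. access ant: MISS. Cache (old->new): [melon ant]
  7. access ant: HIT. Cache (old->new): [melon ant]
  8. access melon: HIT. Cache (old->new): [melon ant]
  9. access melon: HIT. Cache (old->new): [melon ant]
  10. access melon: HIT. Cache (old->new): [melon ant]
  11. access jay: MISS. Cache (old->new): [melon ant jay]
  12. access ant: HIT. Cache (old->new): [melon ant jay]
  13. access ant: HIT. Cache (old->new): [melon ant jay]
  14. access ant: HIT. Cache (old->new): [melon ant jay]
  15. access fox: MISS. Cache (old->new): [melon ant jay fox]
  16. access ant: HIT. Cache (old->new): [melon ant jay fox]
  17. access fox: HIT. Cache (old->new): [melon ant jay fox]
  18. access ant: HIT. Cache (old->new): [melon ant jay fox]
  19. access berry: MISS, evict melon. Cache (old->new): [ant jay fox berry]
Total: 14 hits, 5 misses, 1 evictions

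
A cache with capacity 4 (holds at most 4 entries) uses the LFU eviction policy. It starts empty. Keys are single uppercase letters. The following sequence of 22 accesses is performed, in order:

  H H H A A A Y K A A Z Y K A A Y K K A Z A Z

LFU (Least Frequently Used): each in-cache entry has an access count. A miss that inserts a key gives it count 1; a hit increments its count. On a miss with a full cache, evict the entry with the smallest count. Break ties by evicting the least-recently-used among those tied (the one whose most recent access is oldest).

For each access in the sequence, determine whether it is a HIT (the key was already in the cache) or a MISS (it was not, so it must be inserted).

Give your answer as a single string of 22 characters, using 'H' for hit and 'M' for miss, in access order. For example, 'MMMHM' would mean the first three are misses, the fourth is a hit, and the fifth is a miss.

LFU simulation (capacity=4):
  1. access H: MISS. Cache: [H(c=1)]
  2. access H: HIT, count now 2. Cache: [H(c=2)]
  3. access H: HIT, count now 3. Cache: [H(c=3)]
  4. access A: MISS. Cache: [A(c=1) H(c=3)]
  5. access A: HIT, count now 2. Cache: [A(c=2) H(c=3)]
  6. access A: HIT, count now 3. Cache: [H(c=3) A(c=3)]
  7. access Y: MISS. Cache: [Y(c=1) H(c=3) A(c=3)]
  8. access K: MISS. Cache: [Y(c=1) K(c=1) H(c=3) A(c=3)]
  9. access A: HIT, count now 4. Cache: [Y(c=1) K(c=1) H(c=3) A(c=4)]
  10. access A: HIT, count now 5. Cache: [Y(c=1) K(c=1) H(c=3) A(c=5)]
  11. access Z: MISS, evict Y(c=1). Cache: [K(c=1) Z(c=1) H(c=3) A(c=5)]
  12. access Y: MISS, evict K(c=1). Cache: [Z(c=1) Y(c=1) H(c=3) A(c=5)]
  13. access K: MISS, evict Z(c=1). Cache: [Y(c=1) K(c=1) H(c=3) A(c=5)]
  14. access A: HIT, count now 6. Cache: [Y(c=1) K(c=1) H(c=3) A(c=6)]
  15. access A: HIT, count now 7. Cache: [Y(c=1) K(c=1) H(c=3) A(c=7)]
  16. access Y: HIT, count now 2. Cache: [K(c=1) Y(c=2) H(c=3) A(c=7)]
  17. access K: HIT, count now 2. Cache: [Y(c=2) K(c=2) H(c=3) A(c=7)]
  18. access K: HIT, count now 3. Cache: [Y(c=2) H(c=3) K(c=3) A(c=7)]
  19. access A: HIT, count now 8. Cache: [Y(c=2) H(c=3) K(c=3) A(c=8)]
  20. access Z: MISS, evict Y(c=2). Cache: [Z(c=1) H(c=3) K(c=3) A(c=8)]
  21. access A: HIT, count now 9. Cache: [Z(c=1) H(c=3) K(c=3) A(c=9)]
  22. access Z: HIT, count now 2. Cache: [Z(c=2) H(c=3) K(c=3) A(c=9)]
Total: 14 hits, 8 misses, 4 evictions

Answer: MHHMHHMMHHMMMHHHHHHMHH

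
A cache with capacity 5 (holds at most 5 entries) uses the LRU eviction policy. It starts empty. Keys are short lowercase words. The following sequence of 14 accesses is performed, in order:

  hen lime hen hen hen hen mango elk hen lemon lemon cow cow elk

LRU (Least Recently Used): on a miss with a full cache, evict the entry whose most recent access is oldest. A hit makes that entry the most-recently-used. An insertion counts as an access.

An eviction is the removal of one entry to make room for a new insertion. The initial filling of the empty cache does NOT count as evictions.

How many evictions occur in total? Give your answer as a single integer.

Answer: 1

Derivation:
LRU simulation (capacity=5):
  1. access hen: MISS. Cache (LRU->MRU): [hen]
  2. access lime: MISS. Cache (LRU->MRU): [hen lime]
  3. access hen: HIT. Cache (LRU->MRU): [lime hen]
  4. access hen: HIT. Cache (LRU->MRU): [lime hen]
  5. access hen: HIT. Cache (LRU->MRU): [lime hen]
  6. access hen: HIT. Cache (LRU->MRU): [lime hen]
  7. access mango: MISS. Cache (LRU->MRU): [lime hen mango]
  8. access elk: MISS. Cache (LRU->MRU): [lime hen mango elk]
  9. access hen: HIT. Cache (LRU->MRU): [lime mango elk hen]
  10. access lemon: MISS. Cache (LRU->MRU): [lime mango elk hen lemon]
  11. access lemon: HIT. Cache (LRU->MRU): [lime mango elk hen lemon]
  12. access cow: MISS, evict lime. Cache (LRU->MRU): [mango elk hen lemon cow]
  13. access cow: HIT. Cache (LRU->MRU): [mango elk hen lemon cow]
  14. access elk: HIT. Cache (LRU->MRU): [mango hen lemon cow elk]
Total: 8 hits, 6 misses, 1 evictions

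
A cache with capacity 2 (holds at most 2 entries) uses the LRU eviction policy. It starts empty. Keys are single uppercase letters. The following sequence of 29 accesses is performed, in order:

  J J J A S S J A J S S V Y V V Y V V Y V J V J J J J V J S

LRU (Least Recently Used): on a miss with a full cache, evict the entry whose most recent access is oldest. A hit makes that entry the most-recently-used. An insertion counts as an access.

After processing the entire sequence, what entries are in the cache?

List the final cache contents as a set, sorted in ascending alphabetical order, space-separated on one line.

Answer: J S

Derivation:
LRU simulation (capacity=2):
  1. access J: MISS. Cache (LRU->MRU): [J]
  2. access J: HIT. Cache (LRU->MRU): [J]
  3. access J: HIT. Cache (LRU->MRU): [J]
  4. access A: MISS. Cache (LRU->MRU): [J A]
  5. access S: MISS, evict J. Cache (LRU->MRU): [A S]
  6. access S: HIT. Cache (LRU->MRU): [A S]
  7. access J: MISS, evict A. Cache (LRU->MRU): [S J]
  8. access A: MISS, evict S. Cache (LRU->MRU): [J A]
  9. access J: HIT. Cache (LRU->MRU): [A J]
  10. access S: MISS, evict A. Cache (LRU->MRU): [J S]
  11. access S: HIT. Cache (LRU->MRU): [J S]
  12. access V: MISS, evict J. Cache (LRU->MRU): [S V]
  13. access Y: MISS, evict S. Cache (LRU->MRU): [V Y]
  14. access V: HIT. Cache (LRU->MRU): [Y V]
  15. access V: HIT. Cache (LRU->MRU): [Y V]
  16. access Y: HIT. Cache (LRU->MRU): [V Y]
  17. access V: HIT. Cache (LRU->MRU): [Y V]
  18. access V: HIT. Cache (LRU->MRU): [Y V]
  19. access Y: HIT. Cache (LRU->MRU): [V Y]
  20. access V: HIT. Cache (LRU->MRU): [Y V]
  21. access J: MISS, evict Y. Cache (LRU->MRU): [V J]
  22. access V: HIT. Cache (LRU->MRU): [J V]
  23. access J: HIT. Cache (LRU->MRU): [V J]
  24. access J: HIT. Cache (LRU->MRU): [V J]
  25. access J: HIT. Cache (LRU->MRU): [V J]
  26. access J: HIT. Cache (LRU->MRU): [V J]
  27. access V: HIT. Cache (LRU->MRU): [J V]
  28. access J: HIT. Cache (LRU->MRU): [V J]
  29. access S: MISS, evict V. Cache (LRU->MRU): [J S]
Total: 19 hits, 10 misses, 8 evictions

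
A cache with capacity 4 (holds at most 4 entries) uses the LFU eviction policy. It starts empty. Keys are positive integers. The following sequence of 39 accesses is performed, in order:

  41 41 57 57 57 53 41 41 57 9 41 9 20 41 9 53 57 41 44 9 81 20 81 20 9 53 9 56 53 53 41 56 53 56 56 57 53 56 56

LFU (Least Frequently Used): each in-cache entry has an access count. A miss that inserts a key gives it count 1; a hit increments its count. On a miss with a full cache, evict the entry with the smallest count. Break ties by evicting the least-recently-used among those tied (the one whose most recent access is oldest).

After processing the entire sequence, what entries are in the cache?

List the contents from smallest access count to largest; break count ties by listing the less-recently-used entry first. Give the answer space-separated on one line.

Answer: 56 9 57 41

Derivation:
LFU simulation (capacity=4):
  1. access 41: MISS. Cache: [41(c=1)]
  2. access 41: HIT, count now 2. Cache: [41(c=2)]
  3. access 57: MISS. Cache: [57(c=1) 41(c=2)]
  4. access 57: HIT, count now 2. Cache: [41(c=2) 57(c=2)]
  5. access 57: HIT, count now 3. Cache: [41(c=2) 57(c=3)]
  6. access 53: MISS. Cache: [53(c=1) 41(c=2) 57(c=3)]
  7. access 41: HIT, count now 3. Cache: [53(c=1) 57(c=3) 41(c=3)]
  8. access 41: HIT, count now 4. Cache: [53(c=1) 57(c=3) 41(c=4)]
  9. access 57: HIT, count now 4. Cache: [53(c=1) 41(c=4) 57(c=4)]
  10. access 9: MISS. Cache: [53(c=1) 9(c=1) 41(c=4) 57(c=4)]
  11. access 41: HIT, count now 5. Cache: [53(c=1) 9(c=1) 57(c=4) 41(c=5)]
  12. access 9: HIT, count now 2. Cache: [53(c=1) 9(c=2) 57(c=4) 41(c=5)]
  13. access 20: MISS, evict 53(c=1). Cache: [20(c=1) 9(c=2) 57(c=4) 41(c=5)]
  14. access 41: HIT, count now 6. Cache: [20(c=1) 9(c=2) 57(c=4) 41(c=6)]
  15. access 9: HIT, count now 3. Cache: [20(c=1) 9(c=3) 57(c=4) 41(c=6)]
  16. access 53: MISS, evict 20(c=1). Cache: [53(c=1) 9(c=3) 57(c=4) 41(c=6)]
  17. access 57: HIT, count now 5. Cache: [53(c=1) 9(c=3) 57(c=5) 41(c=6)]
  18. access 41: HIT, count now 7. Cache: [53(c=1) 9(c=3) 57(c=5) 41(c=7)]
  19. access 44: MISS, evict 53(c=1). Cache: [44(c=1) 9(c=3) 57(c=5) 41(c=7)]
  20. access 9: HIT, count now 4. Cache: [44(c=1) 9(c=4) 57(c=5) 41(c=7)]
  21. access 81: MISS, evict 44(c=1). Cache: [81(c=1) 9(c=4) 57(c=5) 41(c=7)]
  22. access 20: MISS, evict 81(c=1). Cache: [20(c=1) 9(c=4) 57(c=5) 41(c=7)]
  23. access 81: MISS, evict 20(c=1). Cache: [81(c=1) 9(c=4) 57(c=5) 41(c=7)]
  24. access 20: MISS, evict 81(c=1). Cache: [20(c=1) 9(c=4) 57(c=5) 41(c=7)]
  25. access 9: HIT, count now 5. Cache: [20(c=1) 57(c=5) 9(c=5) 41(c=7)]
  26. access 53: MISS, evict 20(c=1). Cache: [53(c=1) 57(c=5) 9(c=5) 41(c=7)]
  27. access 9: HIT, count now 6. Cache: [53(c=1) 57(c=5) 9(c=6) 41(c=7)]
  28. access 56: MISS, evict 53(c=1). Cache: [56(c=1) 57(c=5) 9(c=6) 41(c=7)]
  29. access 53: MISS, evict 56(c=1). Cache: [53(c=1) 57(c=5) 9(c=6) 41(c=7)]
  30. access 53: HIT, count now 2. Cache: [53(c=2) 57(c=5) 9(c=6) 41(c=7)]
  31. access 41: HIT, count now 8. Cache: [53(c=2) 57(c=5) 9(c=6) 41(c=8)]
  32. access 56: MISS, evict 53(c=2). Cache: [56(c=1) 57(c=5) 9(c=6) 41(c=8)]
  33. access 53: MISS, evict 56(c=1). Cache: [53(c=1) 57(c=5) 9(c=6) 41(c=8)]
  34. access 56: MISS, evict 53(c=1). Cache: [56(c=1) 57(c=5) 9(c=6) 41(c=8)]
  35. access 56: HIT, count now 2. Cache: [56(c=2) 57(c=5) 9(c=6) 41(c=8)]
  36. access 57: HIT, count now 6. Cache: [56(c=2) 9(c=6) 57(c=6) 41(c=8)]
  37. access 53: MISS, evict 56(c=2). Cache: [53(c=1) 9(c=6) 57(c=6) 41(c=8)]
  38. access 56: MISS, evict 53(c=1). Cache: [56(c=1) 9(c=6) 57(c=6) 41(c=8)]
  39. access 56: HIT, count now 2. Cache: [56(c=2) 9(c=6) 57(c=6) 41(c=8)]
Total: 20 hits, 19 misses, 15 evictions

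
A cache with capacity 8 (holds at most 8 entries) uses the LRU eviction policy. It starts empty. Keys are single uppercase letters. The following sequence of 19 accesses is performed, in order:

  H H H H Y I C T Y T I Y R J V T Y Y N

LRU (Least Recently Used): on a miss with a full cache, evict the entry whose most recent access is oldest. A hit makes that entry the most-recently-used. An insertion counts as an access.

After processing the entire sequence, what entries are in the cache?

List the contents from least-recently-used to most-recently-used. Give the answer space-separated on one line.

LRU simulation (capacity=8):
  1. access H: MISS. Cache (LRU->MRU): [H]
  2. access H: HIT. Cache (LRU->MRU): [H]
  3. access H: HIT. Cache (LRU->MRU): [H]
  4. access H: HIT. Cache (LRU->MRU): [H]
  5. access Y: MISS. Cache (LRU->MRU): [H Y]
  6. access I: MISS. Cache (LRU->MRU): [H Y I]
  7. access C: MISS. Cache (LRU->MRU): [H Y I C]
  8. access T: MISS. Cache (LRU->MRU): [H Y I C T]
  9. access Y: HIT. Cache (LRU->MRU): [H I C T Y]
  10. access T: HIT. Cache (LRU->MRU): [H I C Y T]
  11. access I: HIT. Cache (LRU->MRU): [H C Y T I]
  12. access Y: HIT. Cache (LRU->MRU): [H C T I Y]
  13. access R: MISS. Cache (LRU->MRU): [H C T I Y R]
  14. access J: MISS. Cache (LRU->MRU): [H C T I Y R J]
  15. access V: MISS. Cache (LRU->MRU): [H C T I Y R J V]
  16. access T: HIT. Cache (LRU->MRU): [H C I Y R J V T]
  17. access Y: HIT. Cache (LRU->MRU): [H C I R J V T Y]
  18. access Y: HIT. Cache (LRU->MRU): [H C I R J V T Y]
  19. access N: MISS, evict H. Cache (LRU->MRU): [C I R J V T Y N]
Total: 10 hits, 9 misses, 1 evictions

Answer: C I R J V T Y N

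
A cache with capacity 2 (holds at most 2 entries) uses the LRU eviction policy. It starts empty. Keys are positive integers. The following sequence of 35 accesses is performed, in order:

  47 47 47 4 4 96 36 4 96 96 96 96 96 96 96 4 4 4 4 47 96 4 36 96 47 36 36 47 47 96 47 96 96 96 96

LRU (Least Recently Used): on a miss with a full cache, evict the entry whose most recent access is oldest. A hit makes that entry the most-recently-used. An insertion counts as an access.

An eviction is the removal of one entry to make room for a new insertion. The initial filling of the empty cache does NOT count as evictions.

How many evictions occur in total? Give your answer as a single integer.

Answer: 12

Derivation:
LRU simulation (capacity=2):
  1. access 47: MISS. Cache (LRU->MRU): [47]
  2. access 47: HIT. Cache (LRU->MRU): [47]
  3. access 47: HIT. Cache (LRU->MRU): [47]
  4. access 4: MISS. Cache (LRU->MRU): [47 4]
  5. access 4: HIT. Cache (LRU->MRU): [47 4]
  6. access 96: MISS, evict 47. Cache (LRU->MRU): [4 96]
  7. access 36: MISS, evict 4. Cache (LRU->MRU): [96 36]
  8. access 4: MISS, evict 96. Cache (LRU->MRU): [36 4]
  9. access 96: MISS, evict 36. Cache (LRU->MRU): [4 96]
  10. access 96: HIT. Cache (LRU->MRU): [4 96]
  11. access 96: HIT. Cache (LRU->MRU): [4 96]
  12. access 96: HIT. Cache (LRU->MRU): [4 96]
  13. access 96: HIT. Cache (LRU->MRU): [4 96]
  14. access 96: HIT. Cache (LRU->MRU): [4 96]
  15. access 96: HIT. Cache (LRU->MRU): [4 96]
  16. access 4: HIT. Cache (LRU->MRU): [96 4]
  17. access 4: HIT. Cache (LRU->MRU): [96 4]
  18. access 4: HIT. Cache (LRU->MRU): [96 4]
  19. access 4: HIT. Cache (LRU->MRU): [96 4]
  20. access 47: MISS, evict 96. Cache (LRU->MRU): [4 47]
  21. access 96: MISS, evict 4. Cache (LRU->MRU): [47 96]
  22. access 4: MISS, evict 47. Cache (LRU->MRU): [96 4]
  23. access 36: MISS, evict 96. Cache (LRU->MRU): [4 36]
  24. access 96: MISS, evict 4. Cache (LRU->MRU): [36 96]
  25. access 47: MISS, evict 36. Cache (LRU->MRU): [96 47]
  26. access 36: MISS, evict 96. Cache (LRU->MRU): [47 36]
  27. access 36: HIT. Cache (LRU->MRU): [47 36]
  28. access 47: HIT. Cache (LRU->MRU): [36 47]
  29. access 47: HIT. Cache (LRU->MRU): [36 47]
  30. access 96: MISS, evict 36. Cache (LRU->MRU): [47 96]
  31. access 47: HIT. Cache (LRU->MRU): [96 47]
  32. access 96: HIT. Cache (LRU->MRU): [47 96]
  33. access 96: HIT. Cache (LRU->MRU): [47 96]
  34. access 96: HIT. Cache (LRU->MRU): [47 96]
  35. access 96: HIT. Cache (LRU->MRU): [47 96]
Total: 21 hits, 14 misses, 12 evictions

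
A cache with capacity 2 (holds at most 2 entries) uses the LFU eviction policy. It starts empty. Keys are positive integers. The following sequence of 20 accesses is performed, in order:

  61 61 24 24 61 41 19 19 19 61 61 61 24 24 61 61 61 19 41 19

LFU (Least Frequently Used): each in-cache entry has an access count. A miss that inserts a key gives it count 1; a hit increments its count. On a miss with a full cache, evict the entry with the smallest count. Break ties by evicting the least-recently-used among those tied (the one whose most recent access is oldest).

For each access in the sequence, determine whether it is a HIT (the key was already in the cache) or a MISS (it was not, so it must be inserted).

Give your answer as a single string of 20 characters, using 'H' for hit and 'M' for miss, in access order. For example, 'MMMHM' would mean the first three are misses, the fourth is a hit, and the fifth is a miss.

Answer: MHMHHMMHHHHHMHHHHMMM

Derivation:
LFU simulation (capacity=2):
  1. access 61: MISS. Cache: [61(c=1)]
  2. access 61: HIT, count now 2. Cache: [61(c=2)]
  3. access 24: MISS. Cache: [24(c=1) 61(c=2)]
  4. access 24: HIT, count now 2. Cache: [61(c=2) 24(c=2)]
  5. access 61: HIT, count now 3. Cache: [24(c=2) 61(c=3)]
  6. access 41: MISS, evict 24(c=2). Cache: [41(c=1) 61(c=3)]
  7. access 19: MISS, evict 41(c=1). Cache: [19(c=1) 61(c=3)]
  8. access 19: HIT, count now 2. Cache: [19(c=2) 61(c=3)]
  9. access 19: HIT, count now 3. Cache: [61(c=3) 19(c=3)]
  10. access 61: HIT, count now 4. Cache: [19(c=3) 61(c=4)]
  11. access 61: HIT, count now 5. Cache: [19(c=3) 61(c=5)]
  12. access 61: HIT, count now 6. Cache: [19(c=3) 61(c=6)]
  13. access 24: MISS, evict 19(c=3). Cache: [24(c=1) 61(c=6)]
  14. access 24: HIT, count now 2. Cache: [24(c=2) 61(c=6)]
  15. access 61: HIT, count now 7. Cache: [24(c=2) 61(c=7)]
  16. access 61: HIT, count now 8. Cache: [24(c=2) 61(c=8)]
  17. access 61: HIT, count now 9. Cache: [24(c=2) 61(c=9)]
  18. access 19: MISS, evict 24(c=2). Cache: [19(c=1) 61(c=9)]
  19. access 41: MISS, evict 19(c=1). Cache: [41(c=1) 61(c=9)]
  20. access 19: MISS, evict 41(c=1). Cache: [19(c=1) 61(c=9)]
Total: 12 hits, 8 misses, 6 evictions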